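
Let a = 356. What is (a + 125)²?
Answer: 231361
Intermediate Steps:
(a + 125)² = (356 + 125)² = 481² = 231361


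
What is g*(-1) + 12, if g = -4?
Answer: 16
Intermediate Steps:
g*(-1) + 12 = -4*(-1) + 12 = 4 + 12 = 16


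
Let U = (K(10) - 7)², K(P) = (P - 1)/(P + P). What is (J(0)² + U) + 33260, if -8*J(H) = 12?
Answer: 13322061/400 ≈ 33305.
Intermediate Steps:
K(P) = (-1 + P)/(2*P) (K(P) = (-1 + P)/((2*P)) = (-1 + P)*(1/(2*P)) = (-1 + P)/(2*P))
J(H) = -3/2 (J(H) = -⅛*12 = -3/2)
U = 17161/400 (U = ((½)*(-1 + 10)/10 - 7)² = ((½)*(⅒)*9 - 7)² = (9/20 - 7)² = (-131/20)² = 17161/400 ≈ 42.902)
(J(0)² + U) + 33260 = ((-3/2)² + 17161/400) + 33260 = (9/4 + 17161/400) + 33260 = 18061/400 + 33260 = 13322061/400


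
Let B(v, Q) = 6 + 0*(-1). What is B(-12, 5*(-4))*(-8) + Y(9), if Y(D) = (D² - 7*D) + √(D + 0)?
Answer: -27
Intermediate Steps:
Y(D) = √D + D² - 7*D (Y(D) = (D² - 7*D) + √D = √D + D² - 7*D)
B(v, Q) = 6 (B(v, Q) = 6 + 0 = 6)
B(-12, 5*(-4))*(-8) + Y(9) = 6*(-8) + (√9 + 9² - 7*9) = -48 + (3 + 81 - 63) = -48 + 21 = -27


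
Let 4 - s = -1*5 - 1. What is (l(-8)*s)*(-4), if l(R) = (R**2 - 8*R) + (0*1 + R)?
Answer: -4800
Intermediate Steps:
s = 10 (s = 4 - (-1*5 - 1) = 4 - (-5 - 1) = 4 - 1*(-6) = 4 + 6 = 10)
l(R) = R**2 - 7*R (l(R) = (R**2 - 8*R) + (0 + R) = (R**2 - 8*R) + R = R**2 - 7*R)
(l(-8)*s)*(-4) = (-8*(-7 - 8)*10)*(-4) = (-8*(-15)*10)*(-4) = (120*10)*(-4) = 1200*(-4) = -4800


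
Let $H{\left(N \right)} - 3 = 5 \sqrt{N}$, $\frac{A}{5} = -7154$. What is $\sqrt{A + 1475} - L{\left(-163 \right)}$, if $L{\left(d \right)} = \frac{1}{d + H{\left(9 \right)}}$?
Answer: $\frac{1}{145} + 19 i \sqrt{95} \approx 0.0068966 + 185.19 i$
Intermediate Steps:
$A = -35770$ ($A = 5 \left(-7154\right) = -35770$)
$H{\left(N \right)} = 3 + 5 \sqrt{N}$
$L{\left(d \right)} = \frac{1}{18 + d}$ ($L{\left(d \right)} = \frac{1}{d + \left(3 + 5 \sqrt{9}\right)} = \frac{1}{d + \left(3 + 5 \cdot 3\right)} = \frac{1}{d + \left(3 + 15\right)} = \frac{1}{d + 18} = \frac{1}{18 + d}$)
$\sqrt{A + 1475} - L{\left(-163 \right)} = \sqrt{-35770 + 1475} - \frac{1}{18 - 163} = \sqrt{-34295} - \frac{1}{-145} = 19 i \sqrt{95} - - \frac{1}{145} = 19 i \sqrt{95} + \frac{1}{145} = \frac{1}{145} + 19 i \sqrt{95}$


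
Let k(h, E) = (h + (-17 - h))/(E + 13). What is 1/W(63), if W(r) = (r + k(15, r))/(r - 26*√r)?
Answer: 4788/4771 - 456*√7/367 ≈ -2.2838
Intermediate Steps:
k(h, E) = -17/(13 + E)
W(r) = (r - 17/(13 + r))/(r - 26*√r)
1/W(63) = 1/((17 - 1*63*(13 + 63))/((13 + 63)*(-1*63 + 26*√63))) = 1/((17 - 1*63*76)/(76*(-63 + 26*(3*√7)))) = 1/((17 - 4788)/(76*(-63 + 78*√7))) = 1/((1/76)*(-4771)/(-63 + 78*√7)) = 1/(-4771/(76*(-63 + 78*√7))) = 4788/4771 - 456*√7/367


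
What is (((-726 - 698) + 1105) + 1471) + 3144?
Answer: 4296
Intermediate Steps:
(((-726 - 698) + 1105) + 1471) + 3144 = ((-1424 + 1105) + 1471) + 3144 = (-319 + 1471) + 3144 = 1152 + 3144 = 4296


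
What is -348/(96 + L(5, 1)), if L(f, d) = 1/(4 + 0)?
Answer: -1392/385 ≈ -3.6156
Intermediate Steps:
L(f, d) = ¼ (L(f, d) = 1/4 = ¼)
-348/(96 + L(5, 1)) = -348/(96 + ¼) = -348/(385/4) = (4/385)*(-348) = -1392/385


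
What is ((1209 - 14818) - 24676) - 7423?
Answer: -45708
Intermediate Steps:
((1209 - 14818) - 24676) - 7423 = (-13609 - 24676) - 7423 = -38285 - 7423 = -45708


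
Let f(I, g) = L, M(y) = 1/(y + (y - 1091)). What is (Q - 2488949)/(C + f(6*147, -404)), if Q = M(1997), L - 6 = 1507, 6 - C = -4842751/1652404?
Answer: -11939311168046184/7300593371581 ≈ -1635.4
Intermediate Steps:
M(y) = 1/(-1091 + 2*y) (M(y) = 1/(y + (-1091 + y)) = 1/(-1091 + 2*y))
C = 14757175/1652404 (C = 6 - (-4842751)/1652404 = 6 - 1*(-4842751/1652404) = 6 + 4842751/1652404 = 14757175/1652404 ≈ 8.9307)
L = 1513 (L = 6 + 1507 = 1513)
f(I, g) = 1513
Q = 1/2903 (Q = 1/(-1091 + 2*1997) = 1/(-1091 + 3994) = 1/2903 ≈ 0.00034447)
(Q - 2488949)/(C + f(6*147, -404)) = (1/2903 - 2488949)/(14757175/1652404 + 1513) = -7225418946/(2903*2514844427/1652404) = -7225418946/2903*1652404/2514844427 = -11939311168046184/7300593371581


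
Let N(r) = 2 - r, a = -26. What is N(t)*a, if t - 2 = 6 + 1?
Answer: 182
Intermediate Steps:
t = 9 (t = 2 + (6 + 1) = 2 + 7 = 9)
N(t)*a = (2 - 1*9)*(-26) = (2 - 9)*(-26) = -7*(-26) = 182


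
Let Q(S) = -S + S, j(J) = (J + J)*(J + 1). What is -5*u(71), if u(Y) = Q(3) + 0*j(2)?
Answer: 0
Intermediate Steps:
j(J) = 2*J*(1 + J) (j(J) = (2*J)*(1 + J) = 2*J*(1 + J))
Q(S) = 0
u(Y) = 0 (u(Y) = 0 + 0*(2*2*(1 + 2)) = 0 + 0*(2*2*3) = 0 + 0*12 = 0 + 0 = 0)
-5*u(71) = -5*0 = 0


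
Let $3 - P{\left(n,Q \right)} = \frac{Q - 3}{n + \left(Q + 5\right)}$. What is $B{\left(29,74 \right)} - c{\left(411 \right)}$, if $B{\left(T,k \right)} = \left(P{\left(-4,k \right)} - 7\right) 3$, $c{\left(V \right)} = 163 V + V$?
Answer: $- \frac{1685471}{25} \approx -67419.0$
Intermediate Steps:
$P{\left(n,Q \right)} = 3 - \frac{-3 + Q}{5 + Q + n}$ ($P{\left(n,Q \right)} = 3 - \frac{Q - 3}{n + \left(Q + 5\right)} = 3 - \frac{-3 + Q}{n + \left(5 + Q\right)} = 3 - \frac{-3 + Q}{5 + Q + n}$)
$c{\left(V \right)} = 164 V$
$B{\left(T,k \right)} = -21 + \frac{3 \left(6 + 2 k\right)}{1 + k}$ ($B{\left(T,k \right)} = \left(\frac{18 + 2 k + 3 \left(-4\right)}{5 + k - 4} - 7\right) 3 = \left(\frac{18 + 2 k - 12}{1 + k} - 7\right) 3 = \left(\frac{6 + 2 k}{1 + k} - 7\right) 3 = \left(-7 + \frac{6 + 2 k}{1 + k}\right) 3 = -21 + \frac{3 \left(6 + 2 k\right)}{1 + k}$)
$B{\left(29,74 \right)} - c{\left(411 \right)} = \frac{3 \left(-1 - 370\right)}{1 + 74} - 164 \cdot 411 = \frac{3 \left(-1 - 370\right)}{75} - 67404 = 3 \cdot \frac{1}{75} \left(-371\right) - 67404 = - \frac{371}{25} - 67404 = - \frac{1685471}{25}$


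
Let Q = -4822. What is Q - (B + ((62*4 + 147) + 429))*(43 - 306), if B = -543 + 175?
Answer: 115106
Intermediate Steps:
B = -368
Q - (B + ((62*4 + 147) + 429))*(43 - 306) = -4822 - (-368 + ((62*4 + 147) + 429))*(43 - 306) = -4822 - (-368 + ((248 + 147) + 429))*(-263) = -4822 - (-368 + (395 + 429))*(-263) = -4822 - (-368 + 824)*(-263) = -4822 - 456*(-263) = -4822 - 1*(-119928) = -4822 + 119928 = 115106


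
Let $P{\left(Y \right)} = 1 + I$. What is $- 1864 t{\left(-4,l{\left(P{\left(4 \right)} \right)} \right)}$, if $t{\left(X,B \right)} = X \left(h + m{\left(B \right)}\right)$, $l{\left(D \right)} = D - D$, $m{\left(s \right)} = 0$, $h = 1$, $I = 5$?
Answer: $7456$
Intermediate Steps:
$P{\left(Y \right)} = 6$ ($P{\left(Y \right)} = 1 + 5 = 6$)
$l{\left(D \right)} = 0$
$t{\left(X,B \right)} = X$ ($t{\left(X,B \right)} = X \left(1 + 0\right) = X 1 = X$)
$- 1864 t{\left(-4,l{\left(P{\left(4 \right)} \right)} \right)} = \left(-1864\right) \left(-4\right) = 7456$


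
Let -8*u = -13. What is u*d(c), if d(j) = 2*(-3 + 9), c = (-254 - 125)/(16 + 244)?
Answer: 39/2 ≈ 19.500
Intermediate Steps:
u = 13/8 (u = -⅛*(-13) = 13/8 ≈ 1.6250)
c = -379/260 ≈ -1.4577
d(j) = 12 (d(j) = 2*6 = 12)
u*d(c) = (13/8)*12 = 39/2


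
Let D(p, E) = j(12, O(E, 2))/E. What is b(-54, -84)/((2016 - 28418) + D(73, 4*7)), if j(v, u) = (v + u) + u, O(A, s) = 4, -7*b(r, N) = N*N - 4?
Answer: 7052/184809 ≈ 0.038158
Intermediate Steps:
b(r, N) = 4/7 - N²/7 (b(r, N) = -(N*N - 4)/7 = -(N² - 4)/7 = -(-4 + N²)/7 = 4/7 - N²/7)
j(v, u) = v + 2*u (j(v, u) = (u + v) + u = v + 2*u)
D(p, E) = 20/E (D(p, E) = (12 + 2*4)/E = (12 + 8)/E = 20/E)
b(-54, -84)/((2016 - 28418) + D(73, 4*7)) = (4/7 - ⅐*(-84)²)/((2016 - 28418) + 20/((4*7))) = (4/7 - ⅐*7056)/(-26402 + 20/28) = (4/7 - 1008)/(-26402 + 20*(1/28)) = -7052/(7*(-26402 + 5/7)) = -7052/(7*(-184809/7)) = -7052/7*(-7/184809) = 7052/184809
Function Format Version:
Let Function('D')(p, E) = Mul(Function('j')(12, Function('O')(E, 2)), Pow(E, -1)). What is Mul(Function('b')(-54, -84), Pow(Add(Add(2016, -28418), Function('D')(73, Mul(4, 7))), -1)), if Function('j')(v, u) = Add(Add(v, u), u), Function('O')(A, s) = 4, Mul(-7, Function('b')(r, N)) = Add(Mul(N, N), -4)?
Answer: Rational(7052, 184809) ≈ 0.038158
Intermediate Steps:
Function('b')(r, N) = Add(Rational(4, 7), Mul(Rational(-1, 7), Pow(N, 2))) (Function('b')(r, N) = Mul(Rational(-1, 7), Add(Mul(N, N), -4)) = Mul(Rational(-1, 7), Add(Pow(N, 2), -4)) = Mul(Rational(-1, 7), Add(-4, Pow(N, 2))) = Add(Rational(4, 7), Mul(Rational(-1, 7), Pow(N, 2))))
Function('j')(v, u) = Add(v, Mul(2, u)) (Function('j')(v, u) = Add(Add(u, v), u) = Add(v, Mul(2, u)))
Function('D')(p, E) = Mul(20, Pow(E, -1)) (Function('D')(p, E) = Mul(Add(12, Mul(2, 4)), Pow(E, -1)) = Mul(Add(12, 8), Pow(E, -1)) = Mul(20, Pow(E, -1)))
Mul(Function('b')(-54, -84), Pow(Add(Add(2016, -28418), Function('D')(73, Mul(4, 7))), -1)) = Mul(Add(Rational(4, 7), Mul(Rational(-1, 7), Pow(-84, 2))), Pow(Add(Add(2016, -28418), Mul(20, Pow(Mul(4, 7), -1))), -1)) = Mul(Add(Rational(4, 7), Mul(Rational(-1, 7), 7056)), Pow(Add(-26402, Mul(20, Pow(28, -1))), -1)) = Mul(Add(Rational(4, 7), -1008), Pow(Add(-26402, Mul(20, Rational(1, 28))), -1)) = Mul(Rational(-7052, 7), Pow(Add(-26402, Rational(5, 7)), -1)) = Mul(Rational(-7052, 7), Pow(Rational(-184809, 7), -1)) = Mul(Rational(-7052, 7), Rational(-7, 184809)) = Rational(7052, 184809)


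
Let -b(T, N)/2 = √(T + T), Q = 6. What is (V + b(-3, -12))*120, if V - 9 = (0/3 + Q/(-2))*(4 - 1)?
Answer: -240*I*√6 ≈ -587.88*I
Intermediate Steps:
V = 0 (V = 9 + (0/3 + 6/(-2))*(4 - 1) = 9 + (0*(⅓) + 6*(-½))*3 = 9 + (0 - 3)*3 = 9 - 3*3 = 9 - 9 = 0)
b(T, N) = -2*√2*√T (b(T, N) = -2*√(T + T) = -2*√2*√T)
(V + b(-3, -12))*120 = (0 - 2*√2*√(-3))*120 = (0 - 2*√2*I*√3)*120 = (0 - 2*I*√6)*120 = -2*I*√6*120 = -240*I*√6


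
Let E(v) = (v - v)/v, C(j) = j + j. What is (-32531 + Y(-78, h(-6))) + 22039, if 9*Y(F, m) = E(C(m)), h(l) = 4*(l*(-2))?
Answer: -10492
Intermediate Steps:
C(j) = 2*j
h(l) = -8*l (h(l) = 4*(-2*l) = -8*l)
E(v) = 0 (E(v) = 0/v = 0)
Y(F, m) = 0 (Y(F, m) = (⅑)*0 = 0)
(-32531 + Y(-78, h(-6))) + 22039 = (-32531 + 0) + 22039 = -32531 + 22039 = -10492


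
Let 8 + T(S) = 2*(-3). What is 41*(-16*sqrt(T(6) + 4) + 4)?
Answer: 164 - 656*I*sqrt(10) ≈ 164.0 - 2074.5*I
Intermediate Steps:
T(S) = -14 (T(S) = -8 + 2*(-3) = -8 - 6 = -14)
41*(-16*sqrt(T(6) + 4) + 4) = 41*(-16*sqrt(-14 + 4) + 4) = 41*(-16*I*sqrt(10) + 4) = 41*(4 - 16*I*sqrt(10)) = 164 - 656*I*sqrt(10)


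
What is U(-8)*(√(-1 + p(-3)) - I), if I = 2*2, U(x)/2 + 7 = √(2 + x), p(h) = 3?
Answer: 2*(4 - √2)*(7 - I*√6) ≈ 36.201 - 12.668*I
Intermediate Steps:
U(x) = -14 + 2*√(2 + x)
I = 4
U(-8)*(√(-1 + p(-3)) - I) = (-14 + 2*√(2 - 8))*(√(-1 + 3) - 1*4) = (-14 + 2*√(-6))*(√2 - 4) = (-14 + 2*(I*√6))*(-4 + √2) = (-14 + 2*I*√6)*(-4 + √2)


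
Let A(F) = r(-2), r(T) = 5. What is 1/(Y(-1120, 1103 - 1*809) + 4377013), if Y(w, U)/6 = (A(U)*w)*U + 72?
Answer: -1/5500955 ≈ -1.8179e-7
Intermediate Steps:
A(F) = 5
Y(w, U) = 432 + 30*U*w (Y(w, U) = 6*((5*w)*U + 72) = 6*(5*U*w + 72) = 6*(72 + 5*U*w) = 432 + 30*U*w)
1/(Y(-1120, 1103 - 1*809) + 4377013) = 1/((432 + 30*(1103 - 1*809)*(-1120)) + 4377013) = 1/((432 + 30*(1103 - 809)*(-1120)) + 4377013) = 1/((432 + 30*294*(-1120)) + 4377013) = 1/((432 - 9878400) + 4377013) = 1/(-9877968 + 4377013) = 1/(-5500955) = -1/5500955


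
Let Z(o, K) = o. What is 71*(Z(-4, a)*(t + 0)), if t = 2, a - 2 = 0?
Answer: -568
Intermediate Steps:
a = 2 (a = 2 + 0 = 2)
71*(Z(-4, a)*(t + 0)) = 71*(-4*(2 + 0)) = 71*(-4*2) = 71*(-8) = -568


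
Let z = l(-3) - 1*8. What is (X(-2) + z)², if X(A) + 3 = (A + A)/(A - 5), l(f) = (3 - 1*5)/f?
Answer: 42025/441 ≈ 95.295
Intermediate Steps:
l(f) = -2/f (l(f) = (3 - 5)/f = -2/f)
z = -22/3 (z = -2/(-3) - 1*8 = -2*(-⅓) - 8 = ⅔ - 8 = -22/3 ≈ -7.3333)
X(A) = -3 + 2*A/(-5 + A) (X(A) = -3 + (A + A)/(A - 5) = -3 + (2*A)/(-5 + A) = -3 + 2*A/(-5 + A))
(X(-2) + z)² = ((15 - 1*(-2))/(-5 - 2) - 22/3)² = ((15 + 2)/(-7) - 22/3)² = (-⅐*17 - 22/3)² = (-17/7 - 22/3)² = (-205/21)² = 42025/441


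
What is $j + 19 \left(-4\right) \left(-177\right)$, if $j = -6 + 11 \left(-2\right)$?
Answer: $13424$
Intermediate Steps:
$j = -28$ ($j = -6 - 22 = -28$)
$j + 19 \left(-4\right) \left(-177\right) = -28 + 19 \left(-4\right) \left(-177\right) = -28 - -13452 = -28 + 13452 = 13424$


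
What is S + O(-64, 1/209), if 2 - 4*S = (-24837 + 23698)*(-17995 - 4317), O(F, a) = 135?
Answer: -12706413/2 ≈ -6.3532e+6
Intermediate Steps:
S = -12706683/2 (S = ½ - (-24837 + 23698)*(-17995 - 4317)/4 = ½ - (-1139)*(-22312)/4 = ½ - ¼*25413368 = ½ - 6353342 = -12706683/2 ≈ -6.3533e+6)
S + O(-64, 1/209) = -12706683/2 + 135 = -12706413/2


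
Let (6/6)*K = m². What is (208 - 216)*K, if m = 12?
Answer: -1152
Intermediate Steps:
K = 144 (K = 12² = 144)
(208 - 216)*K = (208 - 216)*144 = -8*144 = -1152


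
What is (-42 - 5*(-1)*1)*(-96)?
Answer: 3552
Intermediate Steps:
(-42 - 5*(-1)*1)*(-96) = (-42 + 5*1)*(-96) = (-42 + 5)*(-96) = -37*(-96) = 3552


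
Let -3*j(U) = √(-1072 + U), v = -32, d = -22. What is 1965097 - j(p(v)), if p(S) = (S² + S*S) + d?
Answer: 1965097 + √106 ≈ 1.9651e+6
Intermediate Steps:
p(S) = -22 + 2*S² (p(S) = (S² + S*S) - 22 = (S² + S²) - 22 = 2*S² - 22 = -22 + 2*S²)
j(U) = -√(-1072 + U)/3
1965097 - j(p(v)) = 1965097 - (-1)*√(-1072 + (-22 + 2*(-32)²))/3 = 1965097 - (-1)*√(-1072 + (-22 + 2*1024))/3 = 1965097 - (-1)*√(-1072 + (-22 + 2048))/3 = 1965097 - (-1)*√(-1072 + 2026)/3 = 1965097 - (-1)*√954/3 = 1965097 - (-1)*3*√106/3 = 1965097 - (-1)*√106 = 1965097 + √106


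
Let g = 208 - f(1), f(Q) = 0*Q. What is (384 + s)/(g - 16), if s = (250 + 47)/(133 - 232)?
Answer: 127/64 ≈ 1.9844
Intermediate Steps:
f(Q) = 0
g = 208 (g = 208 - 1*0 = 208 + 0 = 208)
s = -3 (s = 297/(-99) = 297*(-1/99) = -3)
(384 + s)/(g - 16) = (384 - 3)/(208 - 16) = 381/192 = 381*(1/192) = 127/64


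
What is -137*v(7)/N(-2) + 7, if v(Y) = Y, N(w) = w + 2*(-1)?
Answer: 987/4 ≈ 246.75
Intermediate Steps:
N(w) = -2 + w (N(w) = w - 2 = -2 + w)
-137*v(7)/N(-2) + 7 = -959/(-2 - 2) + 7 = -959/(-4) + 7 = -959*(-1)/4 + 7 = -137*(-7/4) + 7 = 959/4 + 7 = 987/4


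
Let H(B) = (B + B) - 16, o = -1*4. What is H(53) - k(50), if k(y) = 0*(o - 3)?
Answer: 90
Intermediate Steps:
o = -4
H(B) = -16 + 2*B (H(B) = 2*B - 16 = -16 + 2*B)
k(y) = 0 (k(y) = 0*(-4 - 3) = 0*(-7) = 0)
H(53) - k(50) = (-16 + 2*53) - 1*0 = (-16 + 106) + 0 = 90 + 0 = 90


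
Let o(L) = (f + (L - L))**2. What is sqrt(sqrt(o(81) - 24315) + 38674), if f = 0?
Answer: sqrt(38674 + I*sqrt(24315)) ≈ 196.66 + 0.3965*I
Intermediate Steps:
o(L) = 0 (o(L) = (0 + (L - L))**2 = (0 + 0)**2 = 0**2 = 0)
sqrt(sqrt(o(81) - 24315) + 38674) = sqrt(sqrt(0 - 24315) + 38674) = sqrt(sqrt(-24315) + 38674) = sqrt(I*sqrt(24315) + 38674) = sqrt(38674 + I*sqrt(24315))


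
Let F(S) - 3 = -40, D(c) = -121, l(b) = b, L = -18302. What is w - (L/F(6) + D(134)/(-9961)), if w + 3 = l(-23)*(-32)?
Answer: 87841582/368557 ≈ 238.34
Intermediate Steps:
F(S) = -37 (F(S) = 3 - 40 = -37)
w = 733 (w = -3 - 23*(-32) = -3 + 736 = 733)
w - (L/F(6) + D(134)/(-9961)) = 733 - (-18302/(-37) - 121/(-9961)) = 733 - (-18302*(-1/37) - 121*(-1/9961)) = 733 - (18302/37 + 121/9961) = 733 - 1*182310699/368557 = 733 - 182310699/368557 = 87841582/368557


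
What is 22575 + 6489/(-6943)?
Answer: 156731736/6943 ≈ 22574.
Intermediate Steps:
22575 + 6489/(-6943) = 22575 + 6489*(-1/6943) = 22575 - 6489/6943 = 156731736/6943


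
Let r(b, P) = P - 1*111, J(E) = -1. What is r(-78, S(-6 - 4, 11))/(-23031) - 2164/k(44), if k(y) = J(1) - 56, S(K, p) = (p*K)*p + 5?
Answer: 16638032/437589 ≈ 38.022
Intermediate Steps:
S(K, p) = 5 + K*p**2 (S(K, p) = (K*p)*p + 5 = K*p**2 + 5 = 5 + K*p**2)
r(b, P) = -111 + P (r(b, P) = P - 111 = -111 + P)
k(y) = -57 (k(y) = -1 - 56 = -57)
r(-78, S(-6 - 4, 11))/(-23031) - 2164/k(44) = (-111 + (5 + (-6 - 4)*11**2))/(-23031) - 2164/(-57) = (-111 + (5 - 10*121))*(-1/23031) - 2164*(-1/57) = (-111 + (5 - 1210))*(-1/23031) + 2164/57 = (-111 - 1205)*(-1/23031) + 2164/57 = -1316*(-1/23031) + 2164/57 = 1316/23031 + 2164/57 = 16638032/437589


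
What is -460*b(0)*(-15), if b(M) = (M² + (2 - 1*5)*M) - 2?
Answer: -13800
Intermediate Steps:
b(M) = -2 + M² - 3*M (b(M) = (M² + (2 - 5)*M) - 2 = (M² - 3*M) - 2 = -2 + M² - 3*M)
-460*b(0)*(-15) = -460*(-2 + 0² - 3*0)*(-15) = -460*(-2 + 0 + 0)*(-15) = -(-920)*(-15) = -460*30 = -13800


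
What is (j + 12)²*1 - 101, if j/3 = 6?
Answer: 799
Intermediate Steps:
j = 18 (j = 3*6 = 18)
(j + 12)²*1 - 101 = (18 + 12)²*1 - 101 = 30²*1 - 101 = 900*1 - 101 = 900 - 101 = 799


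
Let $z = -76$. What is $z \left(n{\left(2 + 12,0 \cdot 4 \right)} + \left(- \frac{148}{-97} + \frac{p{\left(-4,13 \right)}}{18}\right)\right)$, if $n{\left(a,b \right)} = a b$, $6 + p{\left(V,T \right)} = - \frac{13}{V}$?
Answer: $- \frac{182191}{1746} \approx -104.35$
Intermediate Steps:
$p{\left(V,T \right)} = -6 - \frac{13}{V}$
$z \left(n{\left(2 + 12,0 \cdot 4 \right)} + \left(- \frac{148}{-97} + \frac{p{\left(-4,13 \right)}}{18}\right)\right) = - 76 \left(\left(2 + 12\right) 0 \cdot 4 + \left(- \frac{148}{-97} + \frac{-6 - \frac{13}{-4}}{18}\right)\right) = - 76 \left(14 \cdot 0 + \left(\left(-148\right) \left(- \frac{1}{97}\right) + \left(-6 - - \frac{13}{4}\right) \frac{1}{18}\right)\right) = - 76 \left(0 + \left(\frac{148}{97} + \left(-6 + \frac{13}{4}\right) \frac{1}{18}\right)\right) = - 76 \left(0 + \left(\frac{148}{97} - \frac{11}{72}\right)\right) = - 76 \left(0 + \frac{9589}{6984}\right) = \left(-76\right) \frac{9589}{6984} = - \frac{182191}{1746}$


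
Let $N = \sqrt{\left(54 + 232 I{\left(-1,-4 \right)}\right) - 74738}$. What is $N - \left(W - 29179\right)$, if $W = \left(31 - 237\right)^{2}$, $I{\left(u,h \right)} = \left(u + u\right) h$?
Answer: $-13257 + 102 i \sqrt{7} \approx -13257.0 + 269.87 i$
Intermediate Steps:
$I{\left(u,h \right)} = 2 h u$ ($I{\left(u,h \right)} = 2 u h = 2 h u$)
$W = 42436$ ($W = \left(-206\right)^{2} = 42436$)
$N = 102 i \sqrt{7}$ ($N = \sqrt{\left(54 + 232 \cdot 2 \left(-4\right) \left(-1\right)\right) - 74738} = \sqrt{\left(54 + 232 \cdot 8\right) - 74738} = \sqrt{\left(54 + 1856\right) - 74738} = \sqrt{1910 - 74738} = \sqrt{-72828} = 102 i \sqrt{7} \approx 269.87 i$)
$N - \left(W - 29179\right) = 102 i \sqrt{7} - \left(42436 - 29179\right) = 102 i \sqrt{7} - 13257 = -13257 + 102 i \sqrt{7}$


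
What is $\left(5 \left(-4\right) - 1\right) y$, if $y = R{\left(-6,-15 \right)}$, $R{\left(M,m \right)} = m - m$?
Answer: $0$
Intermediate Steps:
$R{\left(M,m \right)} = 0$
$y = 0$
$\left(5 \left(-4\right) - 1\right) y = \left(5 \left(-4\right) - 1\right) 0 = \left(-20 - 1\right) 0 = \left(-21\right) 0 = 0$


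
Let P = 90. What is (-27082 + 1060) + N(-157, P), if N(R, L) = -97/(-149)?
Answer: -3877181/149 ≈ -26021.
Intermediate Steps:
N(R, L) = 97/149 (N(R, L) = -97*(-1/149) = 97/149)
(-27082 + 1060) + N(-157, P) = (-27082 + 1060) + 97/149 = -26022 + 97/149 = -3877181/149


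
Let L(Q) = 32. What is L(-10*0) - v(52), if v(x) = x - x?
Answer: 32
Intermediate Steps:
v(x) = 0
L(-10*0) - v(52) = 32 - 1*0 = 32 + 0 = 32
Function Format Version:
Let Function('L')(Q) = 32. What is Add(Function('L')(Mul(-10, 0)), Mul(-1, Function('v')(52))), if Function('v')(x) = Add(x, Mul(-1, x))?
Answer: 32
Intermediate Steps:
Function('v')(x) = 0
Add(Function('L')(Mul(-10, 0)), Mul(-1, Function('v')(52))) = Add(32, Mul(-1, 0)) = Add(32, 0) = 32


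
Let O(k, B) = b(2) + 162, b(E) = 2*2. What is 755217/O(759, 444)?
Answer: 9099/2 ≈ 4549.5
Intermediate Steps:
b(E) = 4
O(k, B) = 166 (O(k, B) = 4 + 162 = 166)
755217/O(759, 444) = 755217/166 = 755217*(1/166) = 9099/2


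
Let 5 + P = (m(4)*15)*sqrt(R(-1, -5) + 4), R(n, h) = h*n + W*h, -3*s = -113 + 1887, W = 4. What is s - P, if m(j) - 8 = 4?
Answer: -1759/3 - 180*I*sqrt(11) ≈ -586.33 - 596.99*I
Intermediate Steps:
m(j) = 12 (m(j) = 8 + 4 = 12)
s = -1774/3 (s = -(-113 + 1887)/3 = -1/3*1774 = -1774/3 ≈ -591.33)
R(n, h) = 4*h + h*n (R(n, h) = h*n + 4*h = 4*h + h*n)
P = -5 + 180*I*sqrt(11) (P = -5 + (12*15)*sqrt(-5*(4 - 1) + 4) = -5 + 180*sqrt(-5*3 + 4) = -5 + 180*sqrt(-15 + 4) = -5 + 180*sqrt(-11) = -5 + 180*(I*sqrt(11)) = -5 + 180*I*sqrt(11) ≈ -5.0 + 596.99*I)
s - P = -1774/3 - (-5 + 180*I*sqrt(11)) = -1774/3 + (5 - 180*I*sqrt(11)) = -1759/3 - 180*I*sqrt(11)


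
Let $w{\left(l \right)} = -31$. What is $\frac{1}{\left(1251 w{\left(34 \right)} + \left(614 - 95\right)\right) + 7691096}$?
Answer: $\frac{1}{7652834} \approx 1.3067 \cdot 10^{-7}$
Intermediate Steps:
$\frac{1}{\left(1251 w{\left(34 \right)} + \left(614 - 95\right)\right) + 7691096} = \frac{1}{\left(1251 \left(-31\right) + \left(614 - 95\right)\right) + 7691096} = \frac{1}{\left(-38781 + 519\right) + 7691096} = \frac{1}{-38262 + 7691096} = \frac{1}{7652834}$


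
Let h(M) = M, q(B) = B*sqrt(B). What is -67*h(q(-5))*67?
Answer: 22445*I*sqrt(5) ≈ 50189.0*I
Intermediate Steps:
q(B) = B**(3/2)
-67*h(q(-5))*67 = -(-335)*I*sqrt(5)*67 = (335*I*sqrt(5))*67 = 22445*I*sqrt(5)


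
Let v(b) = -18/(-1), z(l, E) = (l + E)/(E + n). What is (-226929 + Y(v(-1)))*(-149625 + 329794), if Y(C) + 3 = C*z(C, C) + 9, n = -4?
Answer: -286133055153/7 ≈ -4.0876e+10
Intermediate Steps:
z(l, E) = (E + l)/(-4 + E) (z(l, E) = (l + E)/(E - 4) = (E + l)/(-4 + E))
v(b) = 18 (v(b) = -18*(-1) = 18)
Y(C) = 6 + 2*C²/(-4 + C) (Y(C) = -3 + (C*((C + C)/(-4 + C)) + 9) = -3 + (C*((2*C)/(-4 + C)) + 9) = -3 + (C*(2*C/(-4 + C)) + 9) = -3 + (2*C²/(-4 + C) + 9) = -3 + (9 + 2*C²/(-4 + C)) = 6 + 2*C²/(-4 + C))
(-226929 + Y(v(-1)))*(-149625 + 329794) = (-226929 + 2*(-12 + 18² + 3*18)/(-4 + 18))*(-149625 + 329794) = (-226929 + 2*(-12 + 324 + 54)/14)*180169 = (-226929 + 2*(1/14)*366)*180169 = (-226929 + 366/7)*180169 = -1588137/7*180169 = -286133055153/7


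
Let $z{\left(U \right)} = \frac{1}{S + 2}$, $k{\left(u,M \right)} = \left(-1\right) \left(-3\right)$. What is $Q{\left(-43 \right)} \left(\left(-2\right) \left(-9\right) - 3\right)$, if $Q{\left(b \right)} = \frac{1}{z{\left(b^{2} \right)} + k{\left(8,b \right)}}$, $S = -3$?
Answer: $\frac{15}{2} \approx 7.5$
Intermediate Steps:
$k{\left(u,M \right)} = 3$
$z{\left(U \right)} = -1$ ($z{\left(U \right)} = \frac{1}{-3 + 2} = \frac{1}{-1} = -1$)
$Q{\left(b \right)} = \frac{1}{2}$ ($Q{\left(b \right)} = \frac{1}{-1 + 3} = \frac{1}{2}$)
$Q{\left(-43 \right)} \left(\left(-2\right) \left(-9\right) - 3\right) = \frac{\left(-2\right) \left(-9\right) - 3}{2} = \frac{18 - 3}{2} = \frac{1}{2} \cdot 15 = \frac{15}{2}$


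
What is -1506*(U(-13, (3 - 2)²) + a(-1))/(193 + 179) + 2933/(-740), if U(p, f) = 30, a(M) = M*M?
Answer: -95803/740 ≈ -129.46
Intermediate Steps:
a(M) = M²
-1506*(U(-13, (3 - 2)²) + a(-1))/(193 + 179) + 2933/(-740) = -1506*(30 + (-1)²)/(193 + 179) + 2933/(-740) = -1506/(372/(30 + 1)) + 2933*(-1/740) = -1506/(372/31) - 2933/740 = -1506/(372*(1/31)) - 2933/740 = -1506/12 - 2933/740 = -1506*1/12 - 2933/740 = -251/2 - 2933/740 = -95803/740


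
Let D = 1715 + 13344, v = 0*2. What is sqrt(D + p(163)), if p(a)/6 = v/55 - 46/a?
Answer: sqrt(400057583)/163 ≈ 122.71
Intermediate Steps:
v = 0
D = 15059
p(a) = -276/a (p(a) = 6*(0/55 - 46/a) = 6*(0*(1/55) - 46/a) = 6*(0 - 46/a) = 6*(-46/a) = -276/a)
sqrt(D + p(163)) = sqrt(15059 - 276/163) = sqrt(2454341/163) = sqrt(400057583)/163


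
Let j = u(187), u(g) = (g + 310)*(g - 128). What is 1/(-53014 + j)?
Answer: -1/23691 ≈ -4.2210e-5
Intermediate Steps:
u(g) = (-128 + g)*(310 + g) (u(g) = (310 + g)*(-128 + g) = (-128 + g)*(310 + g))
j = 29323 (j = -39680 + 187**2 + 182*187 = -39680 + 34969 + 34034 = 29323)
1/(-53014 + j) = 1/(-53014 + 29323) = 1/(-23691) = -1/23691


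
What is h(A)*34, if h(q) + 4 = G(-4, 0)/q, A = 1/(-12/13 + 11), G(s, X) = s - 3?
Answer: -32946/13 ≈ -2534.3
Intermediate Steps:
G(s, X) = -3 + s
A = 13/131 (A = 1/(-12*1/13 + 11) = 1/(-12/13 + 11) = 1/(131/13) = 13/131 ≈ 0.099237)
h(q) = -4 - 7/q (h(q) = -4 + (-3 - 4)/q = -4 - 7/q)
h(A)*34 = (-4 - 7/13/131)*34 = (-4 - 7*131/13)*34 = (-4 - 917/13)*34 = -969/13*34 = -32946/13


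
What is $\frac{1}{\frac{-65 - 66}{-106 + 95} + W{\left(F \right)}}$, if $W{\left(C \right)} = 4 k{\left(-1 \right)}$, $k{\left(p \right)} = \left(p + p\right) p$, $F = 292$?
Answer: $\frac{11}{219} \approx 0.050228$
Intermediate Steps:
$k{\left(p \right)} = 2 p^{2}$ ($k{\left(p \right)} = 2 p p = 2 p^{2}$)
$W{\left(C \right)} = 8$ ($W{\left(C \right)} = 4 \cdot 2 \left(-1\right)^{2} = 4 \cdot 2 \cdot 1 = 4 \cdot 2 = 8$)
$\frac{1}{\frac{-65 - 66}{-106 + 95} + W{\left(F \right)}} = \frac{1}{\frac{-65 - 66}{-106 + 95} + 8} = \frac{1}{- \frac{131}{-11} + 8} = \frac{1}{\left(-131\right) \left(- \frac{1}{11}\right) + 8} = \frac{1}{\frac{131}{11} + 8} = \frac{1}{\frac{219}{11}} = \frac{11}{219}$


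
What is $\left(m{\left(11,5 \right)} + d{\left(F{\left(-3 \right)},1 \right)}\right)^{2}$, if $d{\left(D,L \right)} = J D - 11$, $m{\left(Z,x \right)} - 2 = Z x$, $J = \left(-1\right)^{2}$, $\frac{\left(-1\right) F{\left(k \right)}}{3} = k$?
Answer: $3025$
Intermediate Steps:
$F{\left(k \right)} = - 3 k$
$J = 1$
$m{\left(Z,x \right)} = 2 + Z x$
$d{\left(D,L \right)} = -11 + D$ ($d{\left(D,L \right)} = 1 D - 11 = D - 11 = -11 + D$)
$\left(m{\left(11,5 \right)} + d{\left(F{\left(-3 \right)},1 \right)}\right)^{2} = \left(\left(2 + 11 \cdot 5\right) - 2\right)^{2} = \left(\left(2 + 55\right) + \left(-11 + 9\right)\right)^{2} = \left(57 - 2\right)^{2} = 55^{2} = 3025$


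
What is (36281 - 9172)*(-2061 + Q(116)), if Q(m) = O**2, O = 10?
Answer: -53160749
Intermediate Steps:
Q(m) = 100 (Q(m) = 10**2 = 100)
(36281 - 9172)*(-2061 + Q(116)) = (36281 - 9172)*(-2061 + 100) = 27109*(-1961) = -53160749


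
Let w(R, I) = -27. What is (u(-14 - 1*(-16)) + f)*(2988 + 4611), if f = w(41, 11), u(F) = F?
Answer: -189975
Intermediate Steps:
f = -27
(u(-14 - 1*(-16)) + f)*(2988 + 4611) = ((-14 - 1*(-16)) - 27)*(2988 + 4611) = ((-14 + 16) - 27)*7599 = (2 - 27)*7599 = -25*7599 = -189975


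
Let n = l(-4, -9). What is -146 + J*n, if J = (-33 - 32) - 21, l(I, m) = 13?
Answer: -1264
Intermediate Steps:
J = -86 (J = -65 - 21 = -86)
n = 13
-146 + J*n = -146 - 86*13 = -146 - 1118 = -1264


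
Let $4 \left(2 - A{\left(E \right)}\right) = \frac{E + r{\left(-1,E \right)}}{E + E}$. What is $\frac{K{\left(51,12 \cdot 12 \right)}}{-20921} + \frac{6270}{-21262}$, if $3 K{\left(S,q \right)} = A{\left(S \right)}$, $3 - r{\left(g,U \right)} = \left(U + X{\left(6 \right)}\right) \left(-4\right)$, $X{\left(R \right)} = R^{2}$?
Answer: $- \frac{4460183293}{15123958268} \approx -0.29491$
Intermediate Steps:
$r{\left(g,U \right)} = 147 + 4 U$ ($r{\left(g,U \right)} = 3 - \left(U + 6^{2}\right) \left(-4\right) = 3 - \left(U + 36\right) \left(-4\right) = 3 - \left(36 + U\right) \left(-4\right) = 3 - \left(-144 - 4 U\right) = 3 + \left(144 + 4 U\right) = 147 + 4 U$)
$A{\left(E \right)} = 2 - \frac{147 + 5 E}{8 E}$ ($A{\left(E \right)} = 2 - \frac{\left(E + \left(147 + 4 E\right)\right) \frac{1}{E + E}}{4} = 2 - \frac{\left(147 + 5 E\right) \frac{1}{2 E}}{4} = 2 - \frac{\frac{1}{2} \frac{1}{E} \left(147 + 5 E\right)}{4} = 2 - \frac{147 + 5 E}{8 E}$)
$K{\left(S,q \right)} = \frac{-147 + 11 S}{24 S}$ ($K{\left(S,q \right)} = \frac{\frac{1}{8} \frac{1}{S} \left(-147 + 11 S\right)}{3} = \frac{-147 + 11 S}{24 S}$)
$\frac{K{\left(51,12 \cdot 12 \right)}}{-20921} + \frac{6270}{-21262} = \frac{\frac{1}{24} \cdot \frac{1}{51} \left(-147 + 11 \cdot 51\right)}{-20921} + \frac{6270}{-21262} = \frac{1}{24} \cdot \frac{1}{51} \left(-147 + 561\right) \left(- \frac{1}{20921}\right) + 6270 \left(- \frac{1}{21262}\right) = \frac{1}{24} \cdot \frac{1}{51} \cdot 414 \left(- \frac{1}{20921}\right) - \frac{3135}{10631} = \frac{23}{68} \left(- \frac{1}{20921}\right) - \frac{3135}{10631} = - \frac{23}{1422628} - \frac{3135}{10631} = - \frac{4460183293}{15123958268}$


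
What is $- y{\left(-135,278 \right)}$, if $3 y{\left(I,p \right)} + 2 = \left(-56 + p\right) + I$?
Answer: $- \frac{85}{3} \approx -28.333$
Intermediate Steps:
$y{\left(I,p \right)} = - \frac{58}{3} + \frac{I}{3} + \frac{p}{3}$ ($y{\left(I,p \right)} = - \frac{2}{3} + \frac{\left(-56 + p\right) + I}{3} = - \frac{2}{3} + \frac{-56 + I + p}{3} = - \frac{2}{3} + \left(- \frac{56}{3} + \frac{I}{3} + \frac{p}{3}\right) = - \frac{58}{3} + \frac{I}{3} + \frac{p}{3}$)
$- y{\left(-135,278 \right)} = - (- \frac{58}{3} + \frac{1}{3} \left(-135\right) + \frac{1}{3} \cdot 278) = - (- \frac{58}{3} - 45 + \frac{278}{3}) = \left(-1\right) \frac{85}{3} = - \frac{85}{3}$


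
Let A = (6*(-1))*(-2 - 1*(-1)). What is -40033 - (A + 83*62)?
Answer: -45185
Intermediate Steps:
A = 6 (A = -6*(-2 + 1) = -6*(-1) = 6)
-40033 - (A + 83*62) = -40033 - (6 + 83*62) = -40033 - (6 + 5146) = -40033 - 1*5152 = -40033 - 5152 = -45185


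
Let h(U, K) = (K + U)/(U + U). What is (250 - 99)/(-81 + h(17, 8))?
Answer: -5134/2729 ≈ -1.8813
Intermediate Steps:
h(U, K) = (K + U)/(2*U) (h(U, K) = (K + U)/((2*U)) = (K + U)*(1/(2*U)) = (K + U)/(2*U))
(250 - 99)/(-81 + h(17, 8)) = (250 - 99)/(-81 + (½)*(8 + 17)/17) = 151/(-81 + (½)*(1/17)*25) = 151/(-81 + 25/34) = 151/(-2729/34) = 151*(-34/2729) = -5134/2729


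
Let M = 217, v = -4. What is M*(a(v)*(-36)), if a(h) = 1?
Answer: -7812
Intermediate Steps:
M*(a(v)*(-36)) = 217*(1*(-36)) = 217*(-36) = -7812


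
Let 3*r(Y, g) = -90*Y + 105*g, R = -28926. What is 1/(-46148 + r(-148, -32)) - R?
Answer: 1238842727/42828 ≈ 28926.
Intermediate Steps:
r(Y, g) = -30*Y + 35*g (r(Y, g) = (-90*Y + 105*g)/3 = -30*Y + 35*g)
1/(-46148 + r(-148, -32)) - R = 1/(-46148 + (-30*(-148) + 35*(-32))) - 1*(-28926) = 1/(-46148 + (4440 - 1120)) + 28926 = 1/(-46148 + 3320) + 28926 = 1/(-42828) + 28926 = -1/42828 + 28926 = 1238842727/42828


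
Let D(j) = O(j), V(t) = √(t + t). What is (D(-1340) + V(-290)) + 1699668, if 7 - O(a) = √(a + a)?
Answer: 1699675 - 2*I*√670 + 2*I*√145 ≈ 1.6997e+6 - 27.686*I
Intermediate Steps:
V(t) = √2*√t (V(t) = √(2*t) = √2*√t)
O(a) = 7 - √2*√a (O(a) = 7 - √(a + a) = 7 - √(2*a) = 7 - √2*√a)
D(j) = 7 - √2*√j
(D(-1340) + V(-290)) + 1699668 = ((7 - √2*√(-1340)) + √2*√(-290)) + 1699668 = ((7 - √2*2*I*√335) + √2*(I*√290)) + 1699668 = ((7 - 2*I*√670) + 2*I*√145) + 1699668 = (7 - 2*I*√670 + 2*I*√145) + 1699668 = 1699675 - 2*I*√670 + 2*I*√145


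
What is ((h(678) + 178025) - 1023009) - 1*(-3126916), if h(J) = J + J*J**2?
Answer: 313948362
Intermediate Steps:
h(J) = J + J**3
((h(678) + 178025) - 1023009) - 1*(-3126916) = (((678 + 678**3) + 178025) - 1023009) - 1*(-3126916) = (((678 + 311665752) + 178025) - 1023009) + 3126916 = ((311666430 + 178025) - 1023009) + 3126916 = (311844455 - 1023009) + 3126916 = 310821446 + 3126916 = 313948362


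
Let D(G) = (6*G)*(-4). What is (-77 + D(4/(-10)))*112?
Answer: -37744/5 ≈ -7548.8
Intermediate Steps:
D(G) = -24*G
(-77 + D(4/(-10)))*112 = (-77 - 96/(-10))*112 = (-77 - 96*(-1)/10)*112 = (-77 - 24*(-2/5))*112 = (-77 + 48/5)*112 = -337/5*112 = -37744/5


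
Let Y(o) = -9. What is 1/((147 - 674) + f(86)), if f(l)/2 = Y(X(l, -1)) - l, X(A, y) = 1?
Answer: -1/717 ≈ -0.0013947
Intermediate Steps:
f(l) = -18 - 2*l (f(l) = 2*(-9 - l) = -18 - 2*l)
1/((147 - 674) + f(86)) = 1/((147 - 674) + (-18 - 2*86)) = 1/(-527 + (-18 - 172)) = 1/(-527 - 190) = 1/(-717) = -1/717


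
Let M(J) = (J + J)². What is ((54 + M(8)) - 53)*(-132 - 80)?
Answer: -54484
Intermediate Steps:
M(J) = 4*J² (M(J) = (2*J)² = 4*J²)
((54 + M(8)) - 53)*(-132 - 80) = ((54 + 4*8²) - 53)*(-132 - 80) = ((54 + 4*64) - 53)*(-212) = ((54 + 256) - 53)*(-212) = (310 - 53)*(-212) = 257*(-212) = -54484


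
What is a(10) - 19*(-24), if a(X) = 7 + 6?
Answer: 469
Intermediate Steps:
a(X) = 13
a(10) - 19*(-24) = 13 - 19*(-24) = 13 + 456 = 469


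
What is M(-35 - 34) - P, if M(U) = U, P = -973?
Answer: 904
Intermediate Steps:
M(-35 - 34) - P = (-35 - 34) - 1*(-973) = -69 + 973 = 904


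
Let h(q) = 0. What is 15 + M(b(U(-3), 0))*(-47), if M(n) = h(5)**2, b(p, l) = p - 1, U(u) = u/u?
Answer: 15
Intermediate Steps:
U(u) = 1
b(p, l) = -1 + p
M(n) = 0 (M(n) = 0**2 = 0)
15 + M(b(U(-3), 0))*(-47) = 15 + 0*(-47) = 15 + 0 = 15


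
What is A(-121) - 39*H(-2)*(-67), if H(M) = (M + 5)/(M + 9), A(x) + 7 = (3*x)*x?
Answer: 315251/7 ≈ 45036.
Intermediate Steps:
A(x) = -7 + 3*x**2 (A(x) = -7 + (3*x)*x = -7 + 3*x**2)
H(M) = (5 + M)/(9 + M)
A(-121) - 39*H(-2)*(-67) = (-7 + 3*(-121)**2) - 39*(5 - 2)/(9 - 2)*(-67) = (-7 + 3*14641) - 39*3/7*(-67) = (-7 + 43923) - 39*3/7*(-67) = 43916 - 39*3/7*(-67) = 43916 - 117/7*(-67) = 43916 + 7839/7 = 315251/7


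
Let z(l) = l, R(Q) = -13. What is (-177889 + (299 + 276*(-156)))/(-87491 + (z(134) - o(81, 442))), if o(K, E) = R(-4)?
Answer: 110323/43672 ≈ 2.5262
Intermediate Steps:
o(K, E) = -13
(-177889 + (299 + 276*(-156)))/(-87491 + (z(134) - o(81, 442))) = (-177889 + (299 + 276*(-156)))/(-87491 + (134 - 1*(-13))) = (-177889 + (299 - 43056))/(-87491 + (134 + 13)) = (-177889 - 42757)/(-87491 + 147) = -220646/(-87344) = -220646*(-1/87344) = 110323/43672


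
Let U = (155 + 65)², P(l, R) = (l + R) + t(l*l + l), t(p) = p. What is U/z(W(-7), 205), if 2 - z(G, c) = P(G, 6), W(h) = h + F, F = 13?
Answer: -12100/13 ≈ -930.77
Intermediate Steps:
P(l, R) = R + l² + 2*l (P(l, R) = (l + R) + (l*l + l) = (R + l) + (l² + l) = (R + l) + (l + l²) = R + l² + 2*l)
W(h) = 13 + h (W(h) = h + 13 = 13 + h)
z(G, c) = -4 - G - G*(1 + G) (z(G, c) = 2 - (6 + G + G*(1 + G)) = 2 + (-6 - G - G*(1 + G)) = -4 - G - G*(1 + G))
U = 48400 (U = 220² = 48400)
U/z(W(-7), 205) = 48400/(-4 - (13 - 7) - (13 - 7)*(1 + (13 - 7))) = 48400/(-4 - 1*6 - 1*6*(1 + 6)) = 48400/(-4 - 6 - 1*6*7) = 48400/(-4 - 6 - 42) = 48400/(-52) = 48400*(-1/52) = -12100/13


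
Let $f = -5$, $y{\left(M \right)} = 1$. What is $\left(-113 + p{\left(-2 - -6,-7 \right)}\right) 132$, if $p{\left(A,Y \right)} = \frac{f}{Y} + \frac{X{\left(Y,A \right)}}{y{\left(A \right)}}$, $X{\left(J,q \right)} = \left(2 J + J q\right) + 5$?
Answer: $- \frac{137940}{7} \approx -19706.0$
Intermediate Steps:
$X{\left(J,q \right)} = 5 + 2 J + J q$
$p{\left(A,Y \right)} = 5 - \frac{5}{Y} + 2 Y + A Y$ ($p{\left(A,Y \right)} = - \frac{5}{Y} + \frac{5 + 2 Y + Y A}{1} = - \frac{5}{Y} + \left(5 + 2 Y + A Y\right) 1 = - \frac{5}{Y} + \left(5 + 2 Y + A Y\right) = 5 - \frac{5}{Y} + 2 Y + A Y$)
$\left(-113 + p{\left(-2 - -6,-7 \right)}\right) 132 = \left(-113 + \left(5 - \frac{5}{-7} + 2 \left(-7\right) + \left(-2 - -6\right) \left(-7\right)\right)\right) 132 = \left(-113 + \left(5 - - \frac{5}{7} - 14 + \left(-2 + 6\right) \left(-7\right)\right)\right) 132 = \left(-113 + \left(5 + \frac{5}{7} - 14 + 4 \left(-7\right)\right)\right) 132 = \left(-113 + \left(5 + \frac{5}{7} - 14 - 28\right)\right) 132 = \left(-113 - \frac{254}{7}\right) 132 = \left(- \frac{1045}{7}\right) 132 = - \frac{137940}{7}$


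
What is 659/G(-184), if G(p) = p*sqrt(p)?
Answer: 659*I*sqrt(46)/16928 ≈ 0.26403*I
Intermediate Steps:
G(p) = p**(3/2)
659/G(-184) = 659/((-184)**(3/2)) = 659/((-368*I*sqrt(46))) = 659*(I*sqrt(46)/16928) = 659*I*sqrt(46)/16928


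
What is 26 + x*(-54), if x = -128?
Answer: 6938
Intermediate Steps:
26 + x*(-54) = 26 - 128*(-54) = 26 + 6912 = 6938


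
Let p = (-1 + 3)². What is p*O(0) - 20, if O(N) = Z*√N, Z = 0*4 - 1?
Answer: -20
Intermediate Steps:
p = 4 (p = 2² = 4)
Z = -1 (Z = 0 - 1 = -1)
O(N) = -√N
p*O(0) - 20 = 4*(-√0) - 20 = 4*(-1*0) - 20 = 4*0 - 20 = 0 - 20 = -20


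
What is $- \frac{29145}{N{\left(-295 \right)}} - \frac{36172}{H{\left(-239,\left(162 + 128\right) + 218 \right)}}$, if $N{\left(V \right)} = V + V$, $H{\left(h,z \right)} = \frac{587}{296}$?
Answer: $- \frac{1259993993}{69266} \approx -18191.0$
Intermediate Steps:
$H{\left(h,z \right)} = \frac{587}{296}$ ($H{\left(h,z \right)} = 587 \cdot \frac{1}{296} = \frac{587}{296}$)
$N{\left(V \right)} = 2 V$
$- \frac{29145}{N{\left(-295 \right)}} - \frac{36172}{H{\left(-239,\left(162 + 128\right) + 218 \right)}} = - \frac{29145}{2 \left(-295\right)} - \frac{36172}{\frac{587}{296}} = - \frac{29145}{-590} - \frac{10706912}{587} = \left(-29145\right) \left(- \frac{1}{590}\right) - \frac{10706912}{587} = \frac{5829}{118} - \frac{10706912}{587} = - \frac{1259993993}{69266}$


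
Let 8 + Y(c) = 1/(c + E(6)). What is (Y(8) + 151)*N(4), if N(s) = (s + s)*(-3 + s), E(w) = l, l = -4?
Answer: 1146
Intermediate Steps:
E(w) = -4
N(s) = 2*s*(-3 + s) (N(s) = (2*s)*(-3 + s) = 2*s*(-3 + s))
Y(c) = -8 + 1/(-4 + c) (Y(c) = -8 + 1/(c - 4) = -8 + 1/(-4 + c))
(Y(8) + 151)*N(4) = ((33 - 8*8)/(-4 + 8) + 151)*(2*4*(-3 + 4)) = ((33 - 64)/4 + 151)*(2*4*1) = ((¼)*(-31) + 151)*8 = (-31/4 + 151)*8 = (573/4)*8 = 1146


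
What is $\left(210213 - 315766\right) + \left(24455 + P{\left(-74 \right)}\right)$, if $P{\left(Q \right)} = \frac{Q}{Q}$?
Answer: $-81097$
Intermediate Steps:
$P{\left(Q \right)} = 1$
$\left(210213 - 315766\right) + \left(24455 + P{\left(-74 \right)}\right) = \left(210213 - 315766\right) + \left(24455 + 1\right) = -105553 + 24456 = -81097$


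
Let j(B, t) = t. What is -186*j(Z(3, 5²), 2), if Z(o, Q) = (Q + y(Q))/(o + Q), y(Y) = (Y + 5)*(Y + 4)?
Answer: -372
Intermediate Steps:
y(Y) = (4 + Y)*(5 + Y) (y(Y) = (5 + Y)*(4 + Y) = (4 + Y)*(5 + Y))
Z(o, Q) = (20 + Q² + 10*Q)/(Q + o) (Z(o, Q) = (Q + (20 + Q² + 9*Q))/(o + Q) = (20 + Q² + 10*Q)/(Q + o))
-186*j(Z(3, 5²), 2) = -186*2 = -372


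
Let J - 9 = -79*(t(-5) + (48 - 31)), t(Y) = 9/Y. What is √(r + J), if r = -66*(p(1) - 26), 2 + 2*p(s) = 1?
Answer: √13930/5 ≈ 23.605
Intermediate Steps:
p(s) = -½ (p(s) = -1 + (½)*1 = -1 + ½ = -½)
r = 1749 (r = -66*(-½ - 26) = -66*(-53/2) = 1749)
J = -5959/5 (J = 9 - 79*(9/(-5) + (48 - 31)) = 9 - 79*(9*(-⅕) + 17) = 9 - 79*(-9/5 + 17) = 9 - 79*76/5 = 9 - 6004/5 = -5959/5 ≈ -1191.8)
√(r + J) = √(1749 - 5959/5) = √(2786/5) = √13930/5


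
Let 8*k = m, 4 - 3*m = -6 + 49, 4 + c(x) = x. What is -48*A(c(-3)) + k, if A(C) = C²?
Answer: -18829/8 ≈ -2353.6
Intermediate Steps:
c(x) = -4 + x
m = -13 (m = 4/3 - (-6 + 49)/3 = 4/3 - ⅓*43 = 4/3 - 43/3 = -13)
k = -13/8 (k = (⅛)*(-13) = -13/8 ≈ -1.6250)
-48*A(c(-3)) + k = -48*(-4 - 3)² - 13/8 = -48*(-7)² - 13/8 = -48*49 - 13/8 = -2352 - 13/8 = -18829/8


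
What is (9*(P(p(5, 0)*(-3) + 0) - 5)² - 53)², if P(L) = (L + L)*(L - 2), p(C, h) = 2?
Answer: 5546674576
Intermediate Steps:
P(L) = 2*L*(-2 + L) (P(L) = (2*L)*(-2 + L) = 2*L*(-2 + L))
(9*(P(p(5, 0)*(-3) + 0) - 5)² - 53)² = (9*(2*(2*(-3) + 0)*(-2 + (2*(-3) + 0)) - 5)² - 53)² = (9*(2*(-6 + 0)*(-2 + (-6 + 0)) - 5)² - 53)² = (9*(2*(-6)*(-2 - 6) - 5)² - 53)² = (9*(2*(-6)*(-8) - 5)² - 53)² = (9*(96 - 5)² - 53)² = (9*91² - 53)² = (9*8281 - 53)² = (74529 - 53)² = 74476² = 5546674576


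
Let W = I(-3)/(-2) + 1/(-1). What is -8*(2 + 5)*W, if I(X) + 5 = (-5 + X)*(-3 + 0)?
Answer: 588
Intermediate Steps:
I(X) = 10 - 3*X (I(X) = -5 + (-5 + X)*(-3 + 0) = -5 + (-5 + X)*(-3) = -5 + (15 - 3*X) = 10 - 3*X)
W = -21/2 (W = (10 - 3*(-3))/(-2) + 1/(-1) = (10 + 9)*(-½) + 1*(-1) = 19*(-½) - 1 = -19/2 - 1 = -21/2 ≈ -10.500)
-8*(2 + 5)*W = -8*(2 + 5)*(-21)/2 = -56*(-21)/2 = -8*(-147/2) = 588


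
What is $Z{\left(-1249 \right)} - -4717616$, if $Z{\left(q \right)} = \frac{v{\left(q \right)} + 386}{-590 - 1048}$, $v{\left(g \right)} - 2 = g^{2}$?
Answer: $\frac{7725894619}{1638} \approx 4.7167 \cdot 10^{6}$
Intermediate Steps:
$v{\left(g \right)} = 2 + g^{2}$
$Z{\left(q \right)} = - \frac{194}{819} - \frac{q^{2}}{1638}$ ($Z{\left(q \right)} = \frac{\left(2 + q^{2}\right) + 386}{-590 - 1048} = \frac{388 + q^{2}}{-1638} = \left(388 + q^{2}\right) \left(- \frac{1}{1638}\right) = - \frac{194}{819} - \frac{q^{2}}{1638}$)
$Z{\left(-1249 \right)} - -4717616 = \left(- \frac{194}{819} - \frac{\left(-1249\right)^{2}}{1638}\right) - -4717616 = \left(- \frac{194}{819} - \frac{1560001}{1638}\right) + 4717616 = - \frac{1560389}{1638} + 4717616 = \frac{7725894619}{1638}$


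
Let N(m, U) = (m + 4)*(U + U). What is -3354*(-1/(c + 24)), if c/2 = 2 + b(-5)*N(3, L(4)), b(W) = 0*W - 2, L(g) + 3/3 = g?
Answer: -1677/70 ≈ -23.957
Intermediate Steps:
L(g) = -1 + g
b(W) = -2 (b(W) = 0 - 2 = -2)
N(m, U) = 2*U*(4 + m) (N(m, U) = (4 + m)*(2*U) = 2*U*(4 + m))
c = -164 (c = 2*(2 - 4*(-1 + 4)*(4 + 3)) = 2*(2 - 4*3*7) = 2*(2 - 2*42) = 2*(2 - 84) = 2*(-82) = -164)
-3354*(-1/(c + 24)) = -3354*(-1/(-164 + 24)) = -3354/((-140*(-1))) = -3354/140 = -3354*1/140 = -1677/70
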